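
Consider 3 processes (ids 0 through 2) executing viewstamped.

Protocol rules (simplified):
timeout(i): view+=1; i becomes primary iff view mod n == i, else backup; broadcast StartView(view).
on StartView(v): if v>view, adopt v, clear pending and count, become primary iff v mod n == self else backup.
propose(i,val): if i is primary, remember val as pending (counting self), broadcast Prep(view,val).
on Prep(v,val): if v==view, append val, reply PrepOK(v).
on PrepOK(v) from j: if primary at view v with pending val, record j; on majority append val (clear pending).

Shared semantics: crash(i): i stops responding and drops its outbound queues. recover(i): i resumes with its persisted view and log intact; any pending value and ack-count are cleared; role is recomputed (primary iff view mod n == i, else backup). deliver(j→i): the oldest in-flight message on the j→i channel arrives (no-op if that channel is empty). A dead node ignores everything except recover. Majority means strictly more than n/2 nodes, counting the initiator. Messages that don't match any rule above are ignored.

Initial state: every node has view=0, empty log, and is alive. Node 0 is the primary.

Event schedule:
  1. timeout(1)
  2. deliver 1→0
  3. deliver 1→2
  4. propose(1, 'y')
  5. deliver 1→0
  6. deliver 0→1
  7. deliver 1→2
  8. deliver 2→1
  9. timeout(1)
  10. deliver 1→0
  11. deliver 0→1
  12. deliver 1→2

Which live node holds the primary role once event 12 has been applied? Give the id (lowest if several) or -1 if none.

e1 timeout(1): 1[prim,v=1,-]
e2 deliver 1→0: 0[back,v=1,-]
e3 deliver 1→2: 2[back,v=1,-]
e4 propose(1,'y'): ·
e5 deliver 1→0: 0[back,v=1,y]
e6 deliver 0→1: 1[prim,v=1,y]
e7 deliver 1→2: 2[back,v=1,y]
e8 deliver 2→1: ·
e9 timeout(1): 1[back,v=2,y]
e10 deliver 1→0: 0[back,v=2,y]
e11 deliver 0→1: ·
e12 deliver 1→2: 2[prim,v=2,y]

2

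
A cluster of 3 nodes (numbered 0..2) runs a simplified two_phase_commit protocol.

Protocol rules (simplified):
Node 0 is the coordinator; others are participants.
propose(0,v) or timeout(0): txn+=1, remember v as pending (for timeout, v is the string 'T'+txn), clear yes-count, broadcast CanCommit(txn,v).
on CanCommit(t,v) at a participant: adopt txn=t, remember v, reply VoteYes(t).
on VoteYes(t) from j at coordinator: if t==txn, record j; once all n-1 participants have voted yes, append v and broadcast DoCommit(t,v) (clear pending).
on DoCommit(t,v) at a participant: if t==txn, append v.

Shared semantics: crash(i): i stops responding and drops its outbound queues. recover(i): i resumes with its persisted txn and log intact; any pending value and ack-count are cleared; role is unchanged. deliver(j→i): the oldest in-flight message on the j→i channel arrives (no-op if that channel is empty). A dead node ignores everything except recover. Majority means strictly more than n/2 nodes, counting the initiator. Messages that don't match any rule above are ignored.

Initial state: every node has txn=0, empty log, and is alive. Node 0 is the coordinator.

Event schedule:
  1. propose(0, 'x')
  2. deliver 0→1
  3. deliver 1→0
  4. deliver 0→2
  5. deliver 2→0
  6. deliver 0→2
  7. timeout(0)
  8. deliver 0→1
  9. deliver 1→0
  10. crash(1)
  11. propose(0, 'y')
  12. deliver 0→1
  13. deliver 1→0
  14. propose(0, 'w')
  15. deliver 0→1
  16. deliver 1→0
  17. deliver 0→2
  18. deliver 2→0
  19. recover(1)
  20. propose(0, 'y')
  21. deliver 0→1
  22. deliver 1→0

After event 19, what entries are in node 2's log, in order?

x

step 1 propose(0,'x'): 0={coor,t=1,log=-}
step 2 deliver 0→1: 1={part,t=1,log=-}
step 3 deliver 1→0: —
step 4 deliver 0→2: 2={part,t=1,log=-}
step 5 deliver 2→0: 0={coor,t=1,log=x}
step 6 deliver 0→2: 2={part,t=1,log=x}
step 7 timeout(0): 0={coor,t=2,log=x}
step 8 deliver 0→1: 1={part,t=1,log=x}
step 9 deliver 1→0: —
step 10 crash(1): 1={✗part,t=1,log=x}
step 11 propose(0,'y'): 0={coor,t=3,log=x}
step 12 deliver 0→1: —
step 13 deliver 1→0: —
step 14 propose(0,'w'): 0={coor,t=4,log=x}
step 15 deliver 0→1: —
step 16 deliver 1→0: —
step 17 deliver 0→2: 2={part,t=2,log=x}
step 18 deliver 2→0: —
step 19 recover(1): 1={part,t=1,log=x}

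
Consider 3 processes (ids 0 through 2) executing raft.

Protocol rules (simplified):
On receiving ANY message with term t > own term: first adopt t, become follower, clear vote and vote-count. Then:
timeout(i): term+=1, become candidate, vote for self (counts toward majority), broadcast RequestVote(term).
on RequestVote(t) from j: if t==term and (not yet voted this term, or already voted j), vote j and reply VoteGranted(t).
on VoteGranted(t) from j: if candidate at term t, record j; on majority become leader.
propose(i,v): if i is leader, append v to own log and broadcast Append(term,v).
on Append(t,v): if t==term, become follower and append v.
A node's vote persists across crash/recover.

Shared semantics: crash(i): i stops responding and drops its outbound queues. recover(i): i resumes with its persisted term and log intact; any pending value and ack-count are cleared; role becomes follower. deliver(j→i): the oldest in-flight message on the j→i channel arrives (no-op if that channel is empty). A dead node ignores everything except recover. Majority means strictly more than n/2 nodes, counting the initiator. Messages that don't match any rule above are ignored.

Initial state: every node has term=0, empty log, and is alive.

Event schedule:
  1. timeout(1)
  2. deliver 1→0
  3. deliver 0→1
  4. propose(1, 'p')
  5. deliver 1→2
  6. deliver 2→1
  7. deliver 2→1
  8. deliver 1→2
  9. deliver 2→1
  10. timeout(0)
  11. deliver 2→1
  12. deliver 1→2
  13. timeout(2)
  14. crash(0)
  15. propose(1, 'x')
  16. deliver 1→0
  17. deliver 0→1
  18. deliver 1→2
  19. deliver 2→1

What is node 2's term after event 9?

1

after 1 — timeout(1): n1:cand/t1/[-]
after 2 — deliver 1→0: n0:foll/t1/[-]
after 3 — deliver 0→1: n1:lead/t1/[-]
after 4 — propose(1,'p'): n1:lead/t1/[p]
after 5 — deliver 1→2: n2:foll/t1/[-]
after 6 — deliver 2→1: ·
after 7 — deliver 2→1: ·
after 8 — deliver 1→2: n2:foll/t1/[p]
after 9 — deliver 2→1: ·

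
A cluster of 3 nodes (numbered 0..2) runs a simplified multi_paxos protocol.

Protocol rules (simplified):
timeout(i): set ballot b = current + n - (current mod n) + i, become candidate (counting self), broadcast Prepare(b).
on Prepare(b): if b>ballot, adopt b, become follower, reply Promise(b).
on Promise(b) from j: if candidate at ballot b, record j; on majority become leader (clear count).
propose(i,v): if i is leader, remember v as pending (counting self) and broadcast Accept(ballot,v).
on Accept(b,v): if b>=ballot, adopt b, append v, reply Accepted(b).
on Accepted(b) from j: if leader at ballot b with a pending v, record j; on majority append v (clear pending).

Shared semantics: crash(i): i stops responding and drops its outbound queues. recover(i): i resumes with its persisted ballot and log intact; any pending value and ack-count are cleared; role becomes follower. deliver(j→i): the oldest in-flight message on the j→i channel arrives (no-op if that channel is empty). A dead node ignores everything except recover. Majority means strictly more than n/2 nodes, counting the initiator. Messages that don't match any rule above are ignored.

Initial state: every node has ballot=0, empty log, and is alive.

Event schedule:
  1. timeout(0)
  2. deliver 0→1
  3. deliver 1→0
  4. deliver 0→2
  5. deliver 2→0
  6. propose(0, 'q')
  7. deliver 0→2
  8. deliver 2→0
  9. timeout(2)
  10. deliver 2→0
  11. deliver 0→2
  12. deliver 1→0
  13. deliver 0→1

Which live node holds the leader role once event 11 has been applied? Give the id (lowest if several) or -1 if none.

1. timeout(0):  <0:cand b3 ->
2. deliver 0→1:  <1:foll b3 ->
3. deliver 1→0:  <0:lead b3 ->
4. deliver 0→2:  <2:foll b3 ->
5. deliver 2→0:  nop
6. propose(0,'q'):  nop
7. deliver 0→2:  <2:foll b3 q>
8. deliver 2→0:  <0:lead b3 q>
9. timeout(2):  <2:cand b8 q>
10. deliver 2→0:  <0:foll b8 q>
11. deliver 0→2:  <2:lead b8 q>

2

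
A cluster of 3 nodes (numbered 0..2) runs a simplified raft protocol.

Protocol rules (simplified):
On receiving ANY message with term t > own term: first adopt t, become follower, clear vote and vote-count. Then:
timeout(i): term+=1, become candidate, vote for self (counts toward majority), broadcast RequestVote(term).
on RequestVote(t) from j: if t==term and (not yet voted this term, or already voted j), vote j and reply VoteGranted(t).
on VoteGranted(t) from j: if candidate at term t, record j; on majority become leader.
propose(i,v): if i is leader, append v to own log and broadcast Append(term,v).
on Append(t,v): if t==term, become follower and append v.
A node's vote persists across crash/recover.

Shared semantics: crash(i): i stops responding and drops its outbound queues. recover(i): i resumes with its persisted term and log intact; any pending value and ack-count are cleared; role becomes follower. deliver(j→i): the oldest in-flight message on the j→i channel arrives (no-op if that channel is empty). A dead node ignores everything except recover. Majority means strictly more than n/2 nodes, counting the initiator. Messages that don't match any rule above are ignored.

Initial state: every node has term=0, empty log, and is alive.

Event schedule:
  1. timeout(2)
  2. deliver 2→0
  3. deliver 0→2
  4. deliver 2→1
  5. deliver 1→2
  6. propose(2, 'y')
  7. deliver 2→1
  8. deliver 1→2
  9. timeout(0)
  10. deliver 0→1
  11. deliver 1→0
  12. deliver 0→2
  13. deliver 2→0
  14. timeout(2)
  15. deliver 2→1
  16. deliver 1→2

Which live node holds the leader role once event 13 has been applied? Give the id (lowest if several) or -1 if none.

0

e1 timeout(2): 2[cand,t=1,-]
e2 deliver 2→0: 0[foll,t=1,-]
e3 deliver 0→2: 2[lead,t=1,-]
e4 deliver 2→1: 1[foll,t=1,-]
e5 deliver 1→2: ·
e6 propose(2,'y'): 2[lead,t=1,y]
e7 deliver 2→1: 1[foll,t=1,y]
e8 deliver 1→2: ·
e9 timeout(0): 0[cand,t=2,-]
e10 deliver 0→1: 1[foll,t=2,y]
e11 deliver 1→0: 0[lead,t=2,-]
e12 deliver 0→2: 2[foll,t=2,y]
e13 deliver 2→0: ·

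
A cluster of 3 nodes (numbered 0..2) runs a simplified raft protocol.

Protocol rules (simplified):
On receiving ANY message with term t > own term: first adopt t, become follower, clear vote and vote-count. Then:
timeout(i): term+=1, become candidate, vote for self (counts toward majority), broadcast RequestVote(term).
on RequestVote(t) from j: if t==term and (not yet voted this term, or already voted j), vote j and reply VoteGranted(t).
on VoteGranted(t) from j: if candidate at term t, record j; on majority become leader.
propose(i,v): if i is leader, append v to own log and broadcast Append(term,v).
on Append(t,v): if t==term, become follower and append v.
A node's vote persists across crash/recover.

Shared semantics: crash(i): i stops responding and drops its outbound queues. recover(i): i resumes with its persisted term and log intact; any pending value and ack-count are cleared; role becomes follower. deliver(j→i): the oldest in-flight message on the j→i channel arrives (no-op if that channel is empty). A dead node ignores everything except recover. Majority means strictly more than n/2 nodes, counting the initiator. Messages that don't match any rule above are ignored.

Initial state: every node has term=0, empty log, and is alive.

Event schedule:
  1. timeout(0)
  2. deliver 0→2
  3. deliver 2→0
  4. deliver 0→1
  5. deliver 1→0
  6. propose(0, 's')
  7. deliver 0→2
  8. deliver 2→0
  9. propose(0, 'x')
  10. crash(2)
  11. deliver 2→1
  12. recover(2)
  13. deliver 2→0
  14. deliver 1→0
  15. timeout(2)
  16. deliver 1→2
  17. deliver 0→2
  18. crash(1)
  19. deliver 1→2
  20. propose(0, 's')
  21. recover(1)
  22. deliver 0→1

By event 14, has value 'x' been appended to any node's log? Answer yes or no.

yes

e1 timeout(0): 0[cand,t=1,-]
e2 deliver 0→2: 2[foll,t=1,-]
e3 deliver 2→0: 0[lead,t=1,-]
e4 deliver 0→1: 1[foll,t=1,-]
e5 deliver 1→0: ·
e6 propose(0,'s'): 0[lead,t=1,s]
e7 deliver 0→2: 2[foll,t=1,s]
e8 deliver 2→0: ·
e9 propose(0,'x'): 0[lead,t=1,s,x]
e10 crash(2): 2[✗foll,t=1,s]
e11 deliver 2→1: ·
e12 recover(2): 2[foll,t=1,s]
e13 deliver 2→0: ·
e14 deliver 1→0: ·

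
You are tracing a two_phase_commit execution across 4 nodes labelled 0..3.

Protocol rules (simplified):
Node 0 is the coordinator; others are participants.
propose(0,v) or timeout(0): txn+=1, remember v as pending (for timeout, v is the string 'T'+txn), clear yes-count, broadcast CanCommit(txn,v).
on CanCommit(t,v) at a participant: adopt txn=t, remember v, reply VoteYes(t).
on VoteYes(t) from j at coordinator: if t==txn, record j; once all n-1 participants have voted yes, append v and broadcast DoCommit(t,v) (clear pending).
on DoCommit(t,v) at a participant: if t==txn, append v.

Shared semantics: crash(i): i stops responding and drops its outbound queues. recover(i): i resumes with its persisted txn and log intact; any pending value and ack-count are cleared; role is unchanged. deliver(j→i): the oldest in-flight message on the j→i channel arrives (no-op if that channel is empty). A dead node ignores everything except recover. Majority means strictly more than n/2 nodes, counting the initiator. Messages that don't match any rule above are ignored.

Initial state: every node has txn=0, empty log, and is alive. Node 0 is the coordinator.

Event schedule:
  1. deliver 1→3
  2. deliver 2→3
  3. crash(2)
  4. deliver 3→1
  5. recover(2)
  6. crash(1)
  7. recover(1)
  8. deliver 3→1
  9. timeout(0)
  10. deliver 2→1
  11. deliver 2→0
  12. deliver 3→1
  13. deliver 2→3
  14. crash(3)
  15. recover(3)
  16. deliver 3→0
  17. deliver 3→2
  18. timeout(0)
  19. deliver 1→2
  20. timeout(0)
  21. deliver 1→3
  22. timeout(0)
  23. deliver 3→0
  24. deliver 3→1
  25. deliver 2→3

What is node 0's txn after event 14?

[1] deliver 1→3 → ∅
[2] deliver 2→3 → ∅
[3] crash(2) → N2(✗part t0 [-])
[4] deliver 3→1 → ∅
[5] recover(2) → N2(part t0 [-])
[6] crash(1) → N1(✗part t0 [-])
[7] recover(1) → N1(part t0 [-])
[8] deliver 3→1 → ∅
[9] timeout(0) → N0(coor t1 [-])
[10] deliver 2→1 → ∅
[11] deliver 2→0 → ∅
[12] deliver 3→1 → ∅
[13] deliver 2→3 → ∅
[14] crash(3) → N3(✗part t0 [-])

1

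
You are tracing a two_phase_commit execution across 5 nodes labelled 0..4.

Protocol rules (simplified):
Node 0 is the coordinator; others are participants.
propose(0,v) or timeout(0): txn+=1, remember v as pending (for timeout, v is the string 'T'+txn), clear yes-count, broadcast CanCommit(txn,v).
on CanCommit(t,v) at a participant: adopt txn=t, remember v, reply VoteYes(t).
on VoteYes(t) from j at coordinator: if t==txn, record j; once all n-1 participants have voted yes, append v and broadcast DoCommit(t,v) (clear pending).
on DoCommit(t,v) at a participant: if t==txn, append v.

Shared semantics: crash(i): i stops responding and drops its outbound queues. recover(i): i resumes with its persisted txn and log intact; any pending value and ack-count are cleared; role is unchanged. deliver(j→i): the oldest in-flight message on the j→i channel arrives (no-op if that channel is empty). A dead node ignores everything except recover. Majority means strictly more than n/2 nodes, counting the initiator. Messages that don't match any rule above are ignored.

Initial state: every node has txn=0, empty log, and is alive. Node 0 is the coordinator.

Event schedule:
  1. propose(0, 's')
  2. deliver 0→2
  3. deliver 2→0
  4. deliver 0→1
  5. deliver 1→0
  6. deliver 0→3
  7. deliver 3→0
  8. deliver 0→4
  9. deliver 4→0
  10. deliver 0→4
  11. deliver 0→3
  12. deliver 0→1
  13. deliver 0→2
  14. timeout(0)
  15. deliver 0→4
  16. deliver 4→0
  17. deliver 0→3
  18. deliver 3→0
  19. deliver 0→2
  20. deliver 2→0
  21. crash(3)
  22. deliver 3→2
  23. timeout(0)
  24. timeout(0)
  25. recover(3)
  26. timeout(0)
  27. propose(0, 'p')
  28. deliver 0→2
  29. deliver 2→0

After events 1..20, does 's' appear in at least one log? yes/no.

yes

after 1 — propose(0,'s'): n0:coor/t1/[-]
after 2 — deliver 0→2: n2:part/t1/[-]
after 3 — deliver 2→0: ·
after 4 — deliver 0→1: n1:part/t1/[-]
after 5 — deliver 1→0: ·
after 6 — deliver 0→3: n3:part/t1/[-]
after 7 — deliver 3→0: ·
after 8 — deliver 0→4: n4:part/t1/[-]
after 9 — deliver 4→0: n0:coor/t1/[s]
after 10 — deliver 0→4: n4:part/t1/[s]
after 11 — deliver 0→3: n3:part/t1/[s]
after 12 — deliver 0→1: n1:part/t1/[s]
after 13 — deliver 0→2: n2:part/t1/[s]
after 14 — timeout(0): n0:coor/t2/[s]
after 15 — deliver 0→4: n4:part/t2/[s]
after 16 — deliver 4→0: ·
after 17 — deliver 0→3: n3:part/t2/[s]
after 18 — deliver 3→0: ·
after 19 — deliver 0→2: n2:part/t2/[s]
after 20 — deliver 2→0: ·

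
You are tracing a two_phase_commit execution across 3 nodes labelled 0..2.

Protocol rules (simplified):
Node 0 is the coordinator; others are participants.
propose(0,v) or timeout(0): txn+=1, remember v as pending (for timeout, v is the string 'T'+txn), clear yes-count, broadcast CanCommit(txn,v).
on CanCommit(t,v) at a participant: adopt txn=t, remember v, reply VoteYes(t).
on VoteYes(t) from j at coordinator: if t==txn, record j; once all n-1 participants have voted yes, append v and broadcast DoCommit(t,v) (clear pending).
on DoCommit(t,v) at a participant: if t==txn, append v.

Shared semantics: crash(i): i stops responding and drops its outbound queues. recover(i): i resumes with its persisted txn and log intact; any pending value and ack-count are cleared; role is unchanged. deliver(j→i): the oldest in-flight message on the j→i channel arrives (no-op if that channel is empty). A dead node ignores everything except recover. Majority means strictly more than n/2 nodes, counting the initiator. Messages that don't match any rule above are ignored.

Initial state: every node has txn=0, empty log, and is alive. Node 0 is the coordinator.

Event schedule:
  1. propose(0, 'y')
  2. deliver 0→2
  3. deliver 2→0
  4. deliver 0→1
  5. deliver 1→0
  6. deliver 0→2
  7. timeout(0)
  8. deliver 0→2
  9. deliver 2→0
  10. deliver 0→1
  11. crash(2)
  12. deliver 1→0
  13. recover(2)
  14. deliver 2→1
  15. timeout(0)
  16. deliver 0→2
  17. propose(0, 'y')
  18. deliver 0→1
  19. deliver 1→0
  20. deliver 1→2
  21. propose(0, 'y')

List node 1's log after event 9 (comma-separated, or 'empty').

empty

e1 propose(0,'y'): 0[coor,t=1,-]
e2 deliver 0→2: 2[part,t=1,-]
e3 deliver 2→0: ·
e4 deliver 0→1: 1[part,t=1,-]
e5 deliver 1→0: 0[coor,t=1,y]
e6 deliver 0→2: 2[part,t=1,y]
e7 timeout(0): 0[coor,t=2,y]
e8 deliver 0→2: 2[part,t=2,y]
e9 deliver 2→0: ·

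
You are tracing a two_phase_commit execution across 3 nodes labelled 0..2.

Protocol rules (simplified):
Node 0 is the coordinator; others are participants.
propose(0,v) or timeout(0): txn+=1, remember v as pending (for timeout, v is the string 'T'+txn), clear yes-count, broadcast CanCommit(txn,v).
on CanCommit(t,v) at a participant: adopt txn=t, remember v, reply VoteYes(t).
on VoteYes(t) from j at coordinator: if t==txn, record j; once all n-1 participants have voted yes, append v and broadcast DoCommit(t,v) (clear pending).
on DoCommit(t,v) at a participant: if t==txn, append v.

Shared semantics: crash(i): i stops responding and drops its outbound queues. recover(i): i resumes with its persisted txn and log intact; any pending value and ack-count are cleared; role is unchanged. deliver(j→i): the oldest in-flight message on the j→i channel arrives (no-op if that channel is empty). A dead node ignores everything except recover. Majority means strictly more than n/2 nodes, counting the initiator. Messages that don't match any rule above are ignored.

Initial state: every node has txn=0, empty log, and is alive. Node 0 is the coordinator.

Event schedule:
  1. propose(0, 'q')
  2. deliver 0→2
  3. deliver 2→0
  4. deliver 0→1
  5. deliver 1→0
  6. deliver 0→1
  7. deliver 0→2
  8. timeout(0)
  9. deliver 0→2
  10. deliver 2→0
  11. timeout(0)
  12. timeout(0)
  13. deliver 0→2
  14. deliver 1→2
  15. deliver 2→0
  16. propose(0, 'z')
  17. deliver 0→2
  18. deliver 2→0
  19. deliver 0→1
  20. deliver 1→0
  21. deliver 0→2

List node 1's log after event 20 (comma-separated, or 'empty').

q

e1 propose(0,'q'): 0[coor,t=1,-]
e2 deliver 0→2: 2[part,t=1,-]
e3 deliver 2→0: ·
e4 deliver 0→1: 1[part,t=1,-]
e5 deliver 1→0: 0[coor,t=1,q]
e6 deliver 0→1: 1[part,t=1,q]
e7 deliver 0→2: 2[part,t=1,q]
e8 timeout(0): 0[coor,t=2,q]
e9 deliver 0→2: 2[part,t=2,q]
e10 deliver 2→0: ·
e11 timeout(0): 0[coor,t=3,q]
e12 timeout(0): 0[coor,t=4,q]
e13 deliver 0→2: 2[part,t=3,q]
e14 deliver 1→2: ·
e15 deliver 2→0: ·
e16 propose(0,'z'): 0[coor,t=5,q]
e17 deliver 0→2: 2[part,t=4,q]
e18 deliver 2→0: ·
e19 deliver 0→1: 1[part,t=2,q]
e20 deliver 1→0: ·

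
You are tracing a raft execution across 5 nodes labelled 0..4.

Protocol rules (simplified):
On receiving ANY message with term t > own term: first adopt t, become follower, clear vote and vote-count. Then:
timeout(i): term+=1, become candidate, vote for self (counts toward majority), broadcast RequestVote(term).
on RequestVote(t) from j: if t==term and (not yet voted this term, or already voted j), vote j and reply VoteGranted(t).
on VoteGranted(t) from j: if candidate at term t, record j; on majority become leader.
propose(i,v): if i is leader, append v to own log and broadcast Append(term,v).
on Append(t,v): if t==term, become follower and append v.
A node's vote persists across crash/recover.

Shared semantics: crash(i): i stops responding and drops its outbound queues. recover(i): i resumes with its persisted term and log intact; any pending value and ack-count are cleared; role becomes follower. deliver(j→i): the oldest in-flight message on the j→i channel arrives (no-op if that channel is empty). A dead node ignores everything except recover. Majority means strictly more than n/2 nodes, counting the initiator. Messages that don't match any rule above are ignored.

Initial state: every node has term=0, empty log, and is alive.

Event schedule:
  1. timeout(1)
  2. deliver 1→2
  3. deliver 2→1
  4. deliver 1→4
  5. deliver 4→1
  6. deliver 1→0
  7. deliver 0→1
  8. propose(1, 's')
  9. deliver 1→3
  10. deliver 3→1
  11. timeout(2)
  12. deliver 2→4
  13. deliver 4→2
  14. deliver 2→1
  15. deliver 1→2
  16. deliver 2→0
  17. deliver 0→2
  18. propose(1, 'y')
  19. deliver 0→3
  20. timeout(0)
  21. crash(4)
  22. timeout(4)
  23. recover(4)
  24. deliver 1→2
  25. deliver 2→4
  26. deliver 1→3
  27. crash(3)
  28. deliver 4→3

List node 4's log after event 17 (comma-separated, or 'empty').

e1 timeout(1): 1[cand,t=1,-]
e2 deliver 1→2: 2[foll,t=1,-]
e3 deliver 2→1: ·
e4 deliver 1→4: 4[foll,t=1,-]
e5 deliver 4→1: 1[lead,t=1,-]
e6 deliver 1→0: 0[foll,t=1,-]
e7 deliver 0→1: ·
e8 propose(1,'s'): 1[lead,t=1,s]
e9 deliver 1→3: 3[foll,t=1,-]
e10 deliver 3→1: ·
e11 timeout(2): 2[cand,t=2,-]
e12 deliver 2→4: 4[foll,t=2,-]
e13 deliver 4→2: ·
e14 deliver 2→1: 1[foll,t=2,s]
e15 deliver 1→2: ·
e16 deliver 2→0: 0[foll,t=2,-]
e17 deliver 0→2: 2[lead,t=2,-]

empty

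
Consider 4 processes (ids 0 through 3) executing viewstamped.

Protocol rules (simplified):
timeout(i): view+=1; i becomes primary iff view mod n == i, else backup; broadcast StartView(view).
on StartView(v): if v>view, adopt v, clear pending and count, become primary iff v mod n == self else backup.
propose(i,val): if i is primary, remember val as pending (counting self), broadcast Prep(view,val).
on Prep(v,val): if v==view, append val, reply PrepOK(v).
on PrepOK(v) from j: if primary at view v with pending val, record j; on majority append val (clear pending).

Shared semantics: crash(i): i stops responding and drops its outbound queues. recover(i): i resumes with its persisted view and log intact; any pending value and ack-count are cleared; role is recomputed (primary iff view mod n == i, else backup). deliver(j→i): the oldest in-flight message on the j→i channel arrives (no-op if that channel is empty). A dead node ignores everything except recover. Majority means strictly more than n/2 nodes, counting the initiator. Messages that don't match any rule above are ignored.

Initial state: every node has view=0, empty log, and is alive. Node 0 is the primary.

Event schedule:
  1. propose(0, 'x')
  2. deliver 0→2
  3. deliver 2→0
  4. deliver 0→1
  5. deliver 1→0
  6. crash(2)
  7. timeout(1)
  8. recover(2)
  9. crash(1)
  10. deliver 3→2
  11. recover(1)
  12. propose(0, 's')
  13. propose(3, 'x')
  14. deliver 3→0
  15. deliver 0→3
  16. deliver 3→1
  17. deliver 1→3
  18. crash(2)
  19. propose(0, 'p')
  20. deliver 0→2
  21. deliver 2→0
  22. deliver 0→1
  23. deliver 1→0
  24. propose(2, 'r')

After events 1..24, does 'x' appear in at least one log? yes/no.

after 1 — propose(0,'x'): ·
after 2 — deliver 0→2: n2:back/v0/[x]
after 3 — deliver 2→0: ·
after 4 — deliver 0→1: n1:back/v0/[x]
after 5 — deliver 1→0: n0:prim/v0/[x]
after 6 — crash(2): n2:✗back/v0/[x]
after 7 — timeout(1): n1:prim/v1/[x]
after 8 — recover(2): n2:back/v0/[x]
after 9 — crash(1): n1:✗prim/v1/[x]
after 10 — deliver 3→2: ·
after 11 — recover(1): n1:prim/v1/[x]
after 12 — propose(0,'s'): ·
after 13 — propose(3,'x'): ·
after 14 — deliver 3→0: ·
after 15 — deliver 0→3: n3:back/v0/[x]
after 16 — deliver 3→1: ·
after 17 — deliver 1→3: ·
after 18 — crash(2): n2:✗back/v0/[x]
after 19 — propose(0,'p'): ·
after 20 — deliver 0→2: ·
after 21 — deliver 2→0: ·
after 22 — deliver 0→1: ·
after 23 — deliver 1→0: ·
after 24 — propose(2,'r'): ·

yes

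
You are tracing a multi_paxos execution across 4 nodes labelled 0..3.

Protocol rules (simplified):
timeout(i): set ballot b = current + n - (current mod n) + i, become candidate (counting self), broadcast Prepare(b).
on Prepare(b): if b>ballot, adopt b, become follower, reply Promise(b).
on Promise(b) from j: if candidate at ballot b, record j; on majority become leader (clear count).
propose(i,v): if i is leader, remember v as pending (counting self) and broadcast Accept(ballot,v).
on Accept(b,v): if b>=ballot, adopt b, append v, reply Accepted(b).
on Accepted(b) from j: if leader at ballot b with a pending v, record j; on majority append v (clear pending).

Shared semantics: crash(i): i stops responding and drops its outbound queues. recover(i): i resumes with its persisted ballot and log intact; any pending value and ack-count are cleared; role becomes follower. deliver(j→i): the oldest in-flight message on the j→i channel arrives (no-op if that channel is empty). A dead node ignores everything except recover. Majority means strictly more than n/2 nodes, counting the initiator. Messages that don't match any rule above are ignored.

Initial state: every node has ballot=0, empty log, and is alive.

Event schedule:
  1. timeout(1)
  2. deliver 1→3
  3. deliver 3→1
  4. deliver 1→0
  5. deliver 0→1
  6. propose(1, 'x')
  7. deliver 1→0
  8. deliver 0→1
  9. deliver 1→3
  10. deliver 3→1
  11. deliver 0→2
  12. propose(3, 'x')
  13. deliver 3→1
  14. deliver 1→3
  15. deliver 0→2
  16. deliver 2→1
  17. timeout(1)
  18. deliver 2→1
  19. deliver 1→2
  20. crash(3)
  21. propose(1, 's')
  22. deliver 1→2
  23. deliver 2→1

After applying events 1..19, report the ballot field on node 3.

[1] timeout(1) → N1(cand b5 [-])
[2] deliver 1→3 → N3(foll b5 [-])
[3] deliver 3→1 → ∅
[4] deliver 1→0 → N0(foll b5 [-])
[5] deliver 0→1 → N1(lead b5 [-])
[6] propose(1,'x') → ∅
[7] deliver 1→0 → N0(foll b5 [x])
[8] deliver 0→1 → ∅
[9] deliver 1→3 → N3(foll b5 [x])
[10] deliver 3→1 → N1(lead b5 [x])
[11] deliver 0→2 → ∅
[12] propose(3,'x') → ∅
[13] deliver 3→1 → ∅
[14] deliver 1→3 → ∅
[15] deliver 0→2 → ∅
[16] deliver 2→1 → ∅
[17] timeout(1) → N1(cand b9 [x])
[18] deliver 2→1 → ∅
[19] deliver 1→2 → N2(foll b5 [-])

5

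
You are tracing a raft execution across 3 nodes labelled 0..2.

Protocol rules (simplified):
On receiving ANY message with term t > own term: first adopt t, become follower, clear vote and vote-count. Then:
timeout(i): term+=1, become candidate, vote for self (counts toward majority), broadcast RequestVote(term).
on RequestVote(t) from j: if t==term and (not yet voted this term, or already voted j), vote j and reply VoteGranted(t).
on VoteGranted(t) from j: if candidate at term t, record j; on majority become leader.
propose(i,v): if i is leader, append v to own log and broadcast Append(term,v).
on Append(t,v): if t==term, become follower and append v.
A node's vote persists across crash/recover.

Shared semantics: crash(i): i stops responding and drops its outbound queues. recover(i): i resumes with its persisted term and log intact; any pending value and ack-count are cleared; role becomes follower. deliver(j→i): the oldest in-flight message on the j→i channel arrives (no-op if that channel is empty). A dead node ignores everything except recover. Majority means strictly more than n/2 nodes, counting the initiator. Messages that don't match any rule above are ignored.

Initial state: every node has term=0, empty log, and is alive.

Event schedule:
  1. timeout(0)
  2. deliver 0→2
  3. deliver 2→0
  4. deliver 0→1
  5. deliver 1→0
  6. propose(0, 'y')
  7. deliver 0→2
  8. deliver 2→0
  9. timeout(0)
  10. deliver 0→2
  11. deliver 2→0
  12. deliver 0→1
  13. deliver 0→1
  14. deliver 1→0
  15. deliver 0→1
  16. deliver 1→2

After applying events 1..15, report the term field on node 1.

e1 timeout(0): 0[cand,t=1,-]
e2 deliver 0→2: 2[foll,t=1,-]
e3 deliver 2→0: 0[lead,t=1,-]
e4 deliver 0→1: 1[foll,t=1,-]
e5 deliver 1→0: ·
e6 propose(0,'y'): 0[lead,t=1,y]
e7 deliver 0→2: 2[foll,t=1,y]
e8 deliver 2→0: ·
e9 timeout(0): 0[cand,t=2,y]
e10 deliver 0→2: 2[foll,t=2,y]
e11 deliver 2→0: 0[lead,t=2,y]
e12 deliver 0→1: 1[foll,t=1,y]
e13 deliver 0→1: 1[foll,t=2,y]
e14 deliver 1→0: ·
e15 deliver 0→1: ·

2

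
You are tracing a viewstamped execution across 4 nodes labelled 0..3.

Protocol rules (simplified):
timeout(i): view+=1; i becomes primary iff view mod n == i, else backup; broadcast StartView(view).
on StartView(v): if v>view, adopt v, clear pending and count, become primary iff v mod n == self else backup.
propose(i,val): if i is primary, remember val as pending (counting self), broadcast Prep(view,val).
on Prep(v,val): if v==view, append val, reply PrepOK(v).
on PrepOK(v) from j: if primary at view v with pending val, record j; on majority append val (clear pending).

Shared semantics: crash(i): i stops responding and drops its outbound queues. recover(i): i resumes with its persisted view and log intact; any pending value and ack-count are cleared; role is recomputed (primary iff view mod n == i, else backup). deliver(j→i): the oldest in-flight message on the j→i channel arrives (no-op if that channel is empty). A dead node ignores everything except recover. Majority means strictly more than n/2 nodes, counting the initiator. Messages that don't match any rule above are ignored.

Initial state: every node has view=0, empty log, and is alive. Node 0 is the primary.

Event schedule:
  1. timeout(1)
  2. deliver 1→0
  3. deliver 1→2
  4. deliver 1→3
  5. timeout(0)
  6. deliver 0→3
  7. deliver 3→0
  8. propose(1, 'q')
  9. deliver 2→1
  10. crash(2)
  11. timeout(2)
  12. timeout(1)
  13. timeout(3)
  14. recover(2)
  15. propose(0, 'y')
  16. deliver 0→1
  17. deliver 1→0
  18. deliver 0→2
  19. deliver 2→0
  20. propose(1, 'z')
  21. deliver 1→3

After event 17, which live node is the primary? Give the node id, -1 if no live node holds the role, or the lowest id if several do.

3

[1] timeout(1) → N1(prim v1 [-])
[2] deliver 1→0 → N0(back v1 [-])
[3] deliver 1→2 → N2(back v1 [-])
[4] deliver 1→3 → N3(back v1 [-])
[5] timeout(0) → N0(back v2 [-])
[6] deliver 0→3 → N3(back v2 [-])
[7] deliver 3→0 → ∅
[8] propose(1,'q') → ∅
[9] deliver 2→1 → ∅
[10] crash(2) → N2(✗back v1 [-])
[11] timeout(2) → ∅
[12] timeout(1) → N1(back v2 [-])
[13] timeout(3) → N3(prim v3 [-])
[14] recover(2) → N2(back v1 [-])
[15] propose(0,'y') → ∅
[16] deliver 0→1 → ∅
[17] deliver 1→0 → ∅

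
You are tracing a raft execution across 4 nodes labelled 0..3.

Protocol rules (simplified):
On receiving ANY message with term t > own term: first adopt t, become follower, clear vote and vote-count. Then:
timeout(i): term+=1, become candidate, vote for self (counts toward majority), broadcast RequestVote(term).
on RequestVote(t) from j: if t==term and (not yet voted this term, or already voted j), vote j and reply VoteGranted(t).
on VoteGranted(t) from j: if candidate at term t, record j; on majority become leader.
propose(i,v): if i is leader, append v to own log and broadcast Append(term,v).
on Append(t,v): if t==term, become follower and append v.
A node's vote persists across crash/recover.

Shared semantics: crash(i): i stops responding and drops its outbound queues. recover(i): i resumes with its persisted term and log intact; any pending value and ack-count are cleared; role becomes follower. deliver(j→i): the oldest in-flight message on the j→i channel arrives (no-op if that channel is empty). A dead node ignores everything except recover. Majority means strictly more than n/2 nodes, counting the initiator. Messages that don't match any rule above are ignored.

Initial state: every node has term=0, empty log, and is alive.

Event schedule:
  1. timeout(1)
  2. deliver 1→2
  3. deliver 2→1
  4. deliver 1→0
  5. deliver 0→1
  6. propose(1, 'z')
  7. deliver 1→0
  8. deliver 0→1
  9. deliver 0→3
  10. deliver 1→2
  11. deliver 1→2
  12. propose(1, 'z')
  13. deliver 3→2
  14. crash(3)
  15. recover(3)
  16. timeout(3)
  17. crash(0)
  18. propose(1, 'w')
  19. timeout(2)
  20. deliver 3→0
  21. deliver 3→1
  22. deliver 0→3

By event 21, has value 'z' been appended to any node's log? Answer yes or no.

yes

e1 timeout(1): 1[cand,t=1,-]
e2 deliver 1→2: 2[foll,t=1,-]
e3 deliver 2→1: ·
e4 deliver 1→0: 0[foll,t=1,-]
e5 deliver 0→1: 1[lead,t=1,-]
e6 propose(1,'z'): 1[lead,t=1,z]
e7 deliver 1→0: 0[foll,t=1,z]
e8 deliver 0→1: ·
e9 deliver 0→3: ·
e10 deliver 1→2: 2[foll,t=1,z]
e11 deliver 1→2: ·
e12 propose(1,'z'): 1[lead,t=1,z,z]
e13 deliver 3→2: ·
e14 crash(3): 3[✗foll,t=0,-]
e15 recover(3): 3[foll,t=0,-]
e16 timeout(3): 3[cand,t=1,-]
e17 crash(0): 0[✗foll,t=1,z]
e18 propose(1,'w'): 1[lead,t=1,z,z,w]
e19 timeout(2): 2[cand,t=2,z]
e20 deliver 3→0: ·
e21 deliver 3→1: ·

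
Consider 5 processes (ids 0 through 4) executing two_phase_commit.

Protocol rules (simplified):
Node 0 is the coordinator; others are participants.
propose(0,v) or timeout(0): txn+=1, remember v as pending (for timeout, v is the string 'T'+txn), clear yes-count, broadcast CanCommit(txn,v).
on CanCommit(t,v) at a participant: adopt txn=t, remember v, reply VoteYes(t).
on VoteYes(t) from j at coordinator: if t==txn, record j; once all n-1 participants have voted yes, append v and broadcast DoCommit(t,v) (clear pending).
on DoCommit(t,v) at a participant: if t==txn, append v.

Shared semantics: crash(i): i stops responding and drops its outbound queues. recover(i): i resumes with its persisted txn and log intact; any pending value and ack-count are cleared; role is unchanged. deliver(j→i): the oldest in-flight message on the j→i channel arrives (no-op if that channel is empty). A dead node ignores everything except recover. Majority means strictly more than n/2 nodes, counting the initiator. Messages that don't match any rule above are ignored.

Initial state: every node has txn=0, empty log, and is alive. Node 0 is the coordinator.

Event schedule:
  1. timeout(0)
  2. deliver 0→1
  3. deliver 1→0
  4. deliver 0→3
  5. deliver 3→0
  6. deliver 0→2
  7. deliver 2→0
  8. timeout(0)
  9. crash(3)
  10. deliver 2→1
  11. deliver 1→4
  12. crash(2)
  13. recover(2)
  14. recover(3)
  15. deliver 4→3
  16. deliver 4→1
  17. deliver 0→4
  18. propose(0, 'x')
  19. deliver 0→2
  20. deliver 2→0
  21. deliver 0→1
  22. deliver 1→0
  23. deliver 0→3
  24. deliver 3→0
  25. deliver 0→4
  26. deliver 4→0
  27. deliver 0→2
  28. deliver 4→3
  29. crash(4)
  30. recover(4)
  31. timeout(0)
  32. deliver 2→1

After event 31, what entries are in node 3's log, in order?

step 1 timeout(0): 0={coor,t=1,log=-}
step 2 deliver 0→1: 1={part,t=1,log=-}
step 3 deliver 1→0: —
step 4 deliver 0→3: 3={part,t=1,log=-}
step 5 deliver 3→0: —
step 6 deliver 0→2: 2={part,t=1,log=-}
step 7 deliver 2→0: —
step 8 timeout(0): 0={coor,t=2,log=-}
step 9 crash(3): 3={✗part,t=1,log=-}
step 10 deliver 2→1: —
step 11 deliver 1→4: —
step 12 crash(2): 2={✗part,t=1,log=-}
step 13 recover(2): 2={part,t=1,log=-}
step 14 recover(3): 3={part,t=1,log=-}
step 15 deliver 4→3: —
step 16 deliver 4→1: —
step 17 deliver 0→4: 4={part,t=1,log=-}
step 18 propose(0,'x'): 0={coor,t=3,log=-}
step 19 deliver 0→2: 2={part,t=2,log=-}
step 20 deliver 2→0: —
step 21 deliver 0→1: 1={part,t=2,log=-}
step 22 deliver 1→0: —
step 23 deliver 0→3: 3={part,t=2,log=-}
step 24 deliver 3→0: —
step 25 deliver 0→4: 4={part,t=2,log=-}
step 26 deliver 4→0: —
step 27 deliver 0→2: 2={part,t=3,log=-}
step 28 deliver 4→3: —
step 29 crash(4): 4={✗part,t=2,log=-}
step 30 recover(4): 4={part,t=2,log=-}
step 31 timeout(0): 0={coor,t=4,log=-}

empty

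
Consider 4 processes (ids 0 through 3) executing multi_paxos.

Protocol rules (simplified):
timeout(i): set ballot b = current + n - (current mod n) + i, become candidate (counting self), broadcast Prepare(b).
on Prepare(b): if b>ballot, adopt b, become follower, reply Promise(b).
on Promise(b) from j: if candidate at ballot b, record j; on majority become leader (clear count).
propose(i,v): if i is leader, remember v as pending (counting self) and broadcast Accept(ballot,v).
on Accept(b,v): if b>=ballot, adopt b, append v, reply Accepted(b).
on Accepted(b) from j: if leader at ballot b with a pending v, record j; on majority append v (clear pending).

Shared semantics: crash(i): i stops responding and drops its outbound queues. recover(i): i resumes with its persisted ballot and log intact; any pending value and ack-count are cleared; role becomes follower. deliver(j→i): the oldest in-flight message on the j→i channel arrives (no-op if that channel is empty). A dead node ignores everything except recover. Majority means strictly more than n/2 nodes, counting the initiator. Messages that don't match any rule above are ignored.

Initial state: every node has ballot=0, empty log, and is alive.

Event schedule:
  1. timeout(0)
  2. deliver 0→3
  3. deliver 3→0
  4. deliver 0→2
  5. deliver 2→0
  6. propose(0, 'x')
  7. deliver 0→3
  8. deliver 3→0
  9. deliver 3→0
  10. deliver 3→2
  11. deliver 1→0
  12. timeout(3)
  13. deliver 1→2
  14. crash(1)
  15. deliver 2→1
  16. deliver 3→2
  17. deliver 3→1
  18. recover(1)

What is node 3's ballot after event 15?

1. timeout(0):  <0:cand b4 ->
2. deliver 0→3:  <3:foll b4 ->
3. deliver 3→0:  nop
4. deliver 0→2:  <2:foll b4 ->
5. deliver 2→0:  <0:lead b4 ->
6. propose(0,'x'):  nop
7. deliver 0→3:  <3:foll b4 x>
8. deliver 3→0:  nop
9. deliver 3→0:  nop
10. deliver 3→2:  nop
11. deliver 1→0:  nop
12. timeout(3):  <3:cand b11 x>
13. deliver 1→2:  nop
14. crash(1):  <1:✗foll b0 ->
15. deliver 2→1:  nop

11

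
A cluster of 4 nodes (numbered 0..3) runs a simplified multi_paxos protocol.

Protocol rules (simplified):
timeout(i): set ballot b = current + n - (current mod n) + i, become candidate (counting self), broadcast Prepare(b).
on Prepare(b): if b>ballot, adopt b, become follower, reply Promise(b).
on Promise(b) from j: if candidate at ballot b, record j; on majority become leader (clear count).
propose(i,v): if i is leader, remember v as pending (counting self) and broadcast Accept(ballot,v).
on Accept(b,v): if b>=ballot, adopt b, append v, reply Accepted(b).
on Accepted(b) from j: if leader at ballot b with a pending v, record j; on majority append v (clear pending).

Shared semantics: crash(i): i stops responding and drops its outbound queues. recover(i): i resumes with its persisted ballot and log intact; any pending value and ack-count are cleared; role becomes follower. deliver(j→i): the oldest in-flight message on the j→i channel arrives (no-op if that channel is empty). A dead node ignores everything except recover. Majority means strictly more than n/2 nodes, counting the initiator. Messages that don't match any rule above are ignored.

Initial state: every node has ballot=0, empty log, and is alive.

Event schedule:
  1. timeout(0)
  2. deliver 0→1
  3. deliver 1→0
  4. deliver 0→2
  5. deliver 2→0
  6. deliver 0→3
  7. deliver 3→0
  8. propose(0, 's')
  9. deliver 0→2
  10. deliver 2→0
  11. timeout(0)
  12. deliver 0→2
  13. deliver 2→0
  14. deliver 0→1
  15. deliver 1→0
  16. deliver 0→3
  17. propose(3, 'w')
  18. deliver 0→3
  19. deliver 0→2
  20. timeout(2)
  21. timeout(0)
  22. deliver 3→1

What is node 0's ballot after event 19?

after 1 — timeout(0): n0:cand/b4/[-]
after 2 — deliver 0→1: n1:foll/b4/[-]
after 3 — deliver 1→0: ·
after 4 — deliver 0→2: n2:foll/b4/[-]
after 5 — deliver 2→0: n0:lead/b4/[-]
after 6 — deliver 0→3: n3:foll/b4/[-]
after 7 — deliver 3→0: ·
after 8 — propose(0,'s'): ·
after 9 — deliver 0→2: n2:foll/b4/[s]
after 10 — deliver 2→0: ·
after 11 — timeout(0): n0:cand/b8/[-]
after 12 — deliver 0→2: n2:foll/b8/[s]
after 13 — deliver 2→0: ·
after 14 — deliver 0→1: n1:foll/b4/[s]
after 15 — deliver 1→0: ·
after 16 — deliver 0→3: n3:foll/b4/[s]
after 17 — propose(3,'w'): ·
after 18 — deliver 0→3: n3:foll/b8/[s]
after 19 — deliver 0→2: ·

8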